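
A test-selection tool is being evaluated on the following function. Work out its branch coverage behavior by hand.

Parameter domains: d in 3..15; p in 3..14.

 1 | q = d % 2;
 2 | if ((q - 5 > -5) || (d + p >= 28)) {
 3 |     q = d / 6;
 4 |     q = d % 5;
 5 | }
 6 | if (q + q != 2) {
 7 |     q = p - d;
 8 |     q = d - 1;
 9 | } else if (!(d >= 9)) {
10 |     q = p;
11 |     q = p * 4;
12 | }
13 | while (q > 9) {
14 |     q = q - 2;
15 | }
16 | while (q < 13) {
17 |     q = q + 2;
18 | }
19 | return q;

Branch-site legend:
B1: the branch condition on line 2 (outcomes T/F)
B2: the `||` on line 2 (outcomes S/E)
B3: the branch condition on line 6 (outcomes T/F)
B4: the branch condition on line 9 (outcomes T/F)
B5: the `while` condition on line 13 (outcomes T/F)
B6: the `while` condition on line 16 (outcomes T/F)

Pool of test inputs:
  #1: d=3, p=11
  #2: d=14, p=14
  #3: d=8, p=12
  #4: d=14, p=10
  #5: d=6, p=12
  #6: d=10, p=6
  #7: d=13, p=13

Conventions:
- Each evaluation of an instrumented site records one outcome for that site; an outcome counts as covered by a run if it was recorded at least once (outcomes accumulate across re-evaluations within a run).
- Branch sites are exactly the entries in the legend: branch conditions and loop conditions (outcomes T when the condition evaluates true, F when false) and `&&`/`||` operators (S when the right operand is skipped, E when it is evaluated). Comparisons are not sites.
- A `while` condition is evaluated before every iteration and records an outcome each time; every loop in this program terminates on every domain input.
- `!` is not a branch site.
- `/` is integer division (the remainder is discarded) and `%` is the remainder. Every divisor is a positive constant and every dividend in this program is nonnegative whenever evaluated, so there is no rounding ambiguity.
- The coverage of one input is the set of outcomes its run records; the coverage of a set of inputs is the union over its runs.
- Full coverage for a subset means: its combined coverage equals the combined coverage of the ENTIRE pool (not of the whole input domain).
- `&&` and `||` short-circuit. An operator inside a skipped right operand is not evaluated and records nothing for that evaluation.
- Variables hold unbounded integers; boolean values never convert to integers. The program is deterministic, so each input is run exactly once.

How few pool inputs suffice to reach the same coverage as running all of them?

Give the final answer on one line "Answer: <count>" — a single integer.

input #1 (d=3, p=11): events B2->S, B1->T, B3->T, B5->F, B6->T, B6->T, B6->T, B6->T, B6->T, B6->T, B6->F; covers B1=T, B2=S, B3=T, B5=F, B6=T, B6=F
input #2 (d=14, p=14): events B2->E, B1->T, B3->T, B5->T, B5->T, B5->F, B6->T, B6->T, B6->F; covers B1=T, B2=E, B3=T, B5=T, B5=F, B6=T, B6=F
input #3 (d=8, p=12): events B2->E, B1->F, B3->T, B5->F, B6->T, B6->T, B6->T, B6->F; covers B1=F, B2=E, B3=T, B5=F, B6=T, B6=F
input #4 (d=14, p=10): events B2->E, B1->F, B3->T, B5->T, B5->T, B5->F, B6->T, B6->T, B6->F; covers B1=F, B2=E, B3=T, B5=T, B5=F, B6=T, B6=F
input #5 (d=6, p=12): events B2->E, B1->F, B3->T, B5->F, B6->T, B6->T, B6->T, B6->T, B6->F; covers B1=F, B2=E, B3=T, B5=F, B6=T, B6=F
input #6 (d=10, p=6): events B2->E, B1->F, B3->T, B5->F, B6->T, B6->T, B6->F; covers B1=F, B2=E, B3=T, B5=F, B6=T, B6=F
input #7 (d=13, p=13): events B2->S, B1->T, B3->T, B5->T, B5->T, B5->F, B6->T, B6->T, B6->T, B6->F; covers B1=T, B2=S, B3=T, B5=T, B5=F, B6=T, B6=F
pool-wide coverage (9 outcomes): B1=T, B1=F, B2=S, B2=E, B3=T, B5=T, B5=F, B6=T, B6=F
every size-1 subset falls short of the 9 outcomes (best: 7/9)
inputs {1, 4} (size 2) cover everything; no size-2 subset with a lexicographically smaller index list covers all 9

Answer: 2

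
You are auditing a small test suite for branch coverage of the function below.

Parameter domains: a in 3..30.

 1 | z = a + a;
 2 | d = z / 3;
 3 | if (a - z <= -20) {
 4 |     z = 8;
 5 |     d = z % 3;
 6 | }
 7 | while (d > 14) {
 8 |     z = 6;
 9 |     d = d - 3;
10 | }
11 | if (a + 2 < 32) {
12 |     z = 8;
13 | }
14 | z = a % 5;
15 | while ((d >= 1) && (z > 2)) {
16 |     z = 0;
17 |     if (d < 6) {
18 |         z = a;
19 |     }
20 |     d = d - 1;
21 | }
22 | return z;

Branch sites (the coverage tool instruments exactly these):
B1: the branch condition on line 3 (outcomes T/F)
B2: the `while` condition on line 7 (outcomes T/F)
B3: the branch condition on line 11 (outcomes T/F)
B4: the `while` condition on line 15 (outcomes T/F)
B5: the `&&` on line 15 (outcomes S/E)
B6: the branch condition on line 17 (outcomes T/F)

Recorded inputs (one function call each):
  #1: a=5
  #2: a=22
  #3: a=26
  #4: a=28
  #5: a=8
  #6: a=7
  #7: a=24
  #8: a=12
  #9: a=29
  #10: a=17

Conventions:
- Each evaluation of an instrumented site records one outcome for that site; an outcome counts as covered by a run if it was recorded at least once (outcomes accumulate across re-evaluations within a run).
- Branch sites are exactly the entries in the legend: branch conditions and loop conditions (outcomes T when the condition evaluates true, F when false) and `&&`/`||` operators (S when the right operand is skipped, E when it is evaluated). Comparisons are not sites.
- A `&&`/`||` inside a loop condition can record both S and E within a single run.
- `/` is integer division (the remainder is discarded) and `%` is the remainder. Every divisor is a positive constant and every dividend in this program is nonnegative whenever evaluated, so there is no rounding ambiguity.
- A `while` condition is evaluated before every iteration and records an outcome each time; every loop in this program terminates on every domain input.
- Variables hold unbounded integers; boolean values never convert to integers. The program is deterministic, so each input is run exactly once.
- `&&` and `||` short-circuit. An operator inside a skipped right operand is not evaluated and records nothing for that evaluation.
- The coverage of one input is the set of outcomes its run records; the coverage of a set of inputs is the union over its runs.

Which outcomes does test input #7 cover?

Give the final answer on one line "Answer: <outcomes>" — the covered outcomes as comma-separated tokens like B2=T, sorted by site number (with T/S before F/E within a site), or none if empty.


Simulating input #7 (a=24) step by step:
  B1->T, B2->F, B3->T, B5->E, B4->T, B6->T, B5->E, B4->T, B6->T, B5->S
  B4->F
distinct outcomes covered: B1=T, B2=F, B3=T, B4=T, B4=F, B5=S, B5=E, B6=T
Answer: B1=T, B2=F, B3=T, B4=T, B4=F, B5=S, B5=E, B6=T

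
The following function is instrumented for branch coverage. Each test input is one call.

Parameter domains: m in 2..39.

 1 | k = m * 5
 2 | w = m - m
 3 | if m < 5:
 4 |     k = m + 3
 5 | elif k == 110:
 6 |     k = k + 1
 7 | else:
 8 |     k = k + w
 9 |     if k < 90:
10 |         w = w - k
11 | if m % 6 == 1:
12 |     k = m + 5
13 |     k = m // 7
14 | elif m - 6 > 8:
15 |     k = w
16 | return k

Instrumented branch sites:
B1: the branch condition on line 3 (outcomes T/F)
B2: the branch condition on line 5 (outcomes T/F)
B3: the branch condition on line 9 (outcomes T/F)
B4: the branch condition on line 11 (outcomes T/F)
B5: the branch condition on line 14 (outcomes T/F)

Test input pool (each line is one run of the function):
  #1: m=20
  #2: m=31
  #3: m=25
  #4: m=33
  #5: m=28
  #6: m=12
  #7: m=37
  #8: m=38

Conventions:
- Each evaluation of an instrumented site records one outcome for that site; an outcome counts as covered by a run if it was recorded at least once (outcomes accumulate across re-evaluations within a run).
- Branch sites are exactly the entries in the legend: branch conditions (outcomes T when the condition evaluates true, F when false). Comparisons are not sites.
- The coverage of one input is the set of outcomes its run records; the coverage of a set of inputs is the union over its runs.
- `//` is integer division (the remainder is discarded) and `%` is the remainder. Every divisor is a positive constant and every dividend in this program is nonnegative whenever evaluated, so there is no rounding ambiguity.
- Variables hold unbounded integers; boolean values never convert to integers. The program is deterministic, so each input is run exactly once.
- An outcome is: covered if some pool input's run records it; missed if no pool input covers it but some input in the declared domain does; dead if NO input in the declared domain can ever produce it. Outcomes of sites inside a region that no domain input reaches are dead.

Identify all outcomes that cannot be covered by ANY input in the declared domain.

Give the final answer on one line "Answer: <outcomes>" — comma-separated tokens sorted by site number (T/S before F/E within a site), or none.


sweeping the full domain (38 inputs) for each outcome:
  reachable outcomes have witnesses, e.g. B1=T (e.g. m=2), B1=F (e.g. m=5), B2=T (e.g. m=22), B2=F (e.g. m=5)
Answer: none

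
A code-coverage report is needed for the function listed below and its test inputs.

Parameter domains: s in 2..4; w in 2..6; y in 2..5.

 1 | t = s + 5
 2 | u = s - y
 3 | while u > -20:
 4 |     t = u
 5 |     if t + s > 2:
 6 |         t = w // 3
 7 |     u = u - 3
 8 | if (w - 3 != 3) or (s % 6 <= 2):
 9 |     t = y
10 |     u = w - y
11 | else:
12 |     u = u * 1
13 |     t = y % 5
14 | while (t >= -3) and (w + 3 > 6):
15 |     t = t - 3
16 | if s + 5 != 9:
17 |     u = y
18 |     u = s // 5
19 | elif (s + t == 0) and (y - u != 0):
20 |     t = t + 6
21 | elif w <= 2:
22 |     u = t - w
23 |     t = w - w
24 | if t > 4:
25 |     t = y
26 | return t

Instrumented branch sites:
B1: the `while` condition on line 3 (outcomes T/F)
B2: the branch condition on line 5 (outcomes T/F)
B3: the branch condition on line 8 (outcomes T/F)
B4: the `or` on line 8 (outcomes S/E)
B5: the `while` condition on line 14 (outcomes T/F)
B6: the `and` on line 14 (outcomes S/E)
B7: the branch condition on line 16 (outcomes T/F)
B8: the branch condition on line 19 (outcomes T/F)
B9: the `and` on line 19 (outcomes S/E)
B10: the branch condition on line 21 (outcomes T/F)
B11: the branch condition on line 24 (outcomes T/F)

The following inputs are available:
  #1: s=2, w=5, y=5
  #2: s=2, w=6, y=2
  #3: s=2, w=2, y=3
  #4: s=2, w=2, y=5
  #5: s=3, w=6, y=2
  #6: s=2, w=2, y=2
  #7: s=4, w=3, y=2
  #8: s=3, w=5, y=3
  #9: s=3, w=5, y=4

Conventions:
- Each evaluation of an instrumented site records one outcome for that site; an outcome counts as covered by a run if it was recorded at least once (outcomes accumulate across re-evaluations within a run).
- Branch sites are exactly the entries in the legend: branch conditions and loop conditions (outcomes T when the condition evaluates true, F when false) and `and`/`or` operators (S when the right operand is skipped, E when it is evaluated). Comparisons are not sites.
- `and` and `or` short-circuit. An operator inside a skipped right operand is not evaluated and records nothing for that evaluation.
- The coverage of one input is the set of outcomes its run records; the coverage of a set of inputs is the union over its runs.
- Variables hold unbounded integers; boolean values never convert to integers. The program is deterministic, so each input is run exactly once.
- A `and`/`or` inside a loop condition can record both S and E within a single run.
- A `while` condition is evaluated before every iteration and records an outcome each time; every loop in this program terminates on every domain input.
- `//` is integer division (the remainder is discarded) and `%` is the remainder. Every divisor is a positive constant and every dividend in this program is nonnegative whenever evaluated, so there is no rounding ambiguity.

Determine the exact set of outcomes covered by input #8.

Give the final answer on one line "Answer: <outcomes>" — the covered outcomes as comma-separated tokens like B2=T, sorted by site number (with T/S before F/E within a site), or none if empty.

Running input #8 (s=3, w=5, y=3), event by event:
  B1->T, B2->T, B1->T, B2->F, B1->T, B2->F, B1->T, B2->F, B1->T, B2->F
  B1->T, B2->F, B1->T, B2->F, B1->F, B4->S, B3->T, B6->E, B5->T, B6->E
  B5->T, B6->E, B5->T, B6->S, B5->F, B7->T, B11->F
deduplicating events, the covered set is: B1=T, B1=F, B2=T, B2=F, B3=T, B4=S, B5=T, B5=F, B6=S, B6=E, B7=T, B11=F

Answer: B1=T, B1=F, B2=T, B2=F, B3=T, B4=S, B5=T, B5=F, B6=S, B6=E, B7=T, B11=F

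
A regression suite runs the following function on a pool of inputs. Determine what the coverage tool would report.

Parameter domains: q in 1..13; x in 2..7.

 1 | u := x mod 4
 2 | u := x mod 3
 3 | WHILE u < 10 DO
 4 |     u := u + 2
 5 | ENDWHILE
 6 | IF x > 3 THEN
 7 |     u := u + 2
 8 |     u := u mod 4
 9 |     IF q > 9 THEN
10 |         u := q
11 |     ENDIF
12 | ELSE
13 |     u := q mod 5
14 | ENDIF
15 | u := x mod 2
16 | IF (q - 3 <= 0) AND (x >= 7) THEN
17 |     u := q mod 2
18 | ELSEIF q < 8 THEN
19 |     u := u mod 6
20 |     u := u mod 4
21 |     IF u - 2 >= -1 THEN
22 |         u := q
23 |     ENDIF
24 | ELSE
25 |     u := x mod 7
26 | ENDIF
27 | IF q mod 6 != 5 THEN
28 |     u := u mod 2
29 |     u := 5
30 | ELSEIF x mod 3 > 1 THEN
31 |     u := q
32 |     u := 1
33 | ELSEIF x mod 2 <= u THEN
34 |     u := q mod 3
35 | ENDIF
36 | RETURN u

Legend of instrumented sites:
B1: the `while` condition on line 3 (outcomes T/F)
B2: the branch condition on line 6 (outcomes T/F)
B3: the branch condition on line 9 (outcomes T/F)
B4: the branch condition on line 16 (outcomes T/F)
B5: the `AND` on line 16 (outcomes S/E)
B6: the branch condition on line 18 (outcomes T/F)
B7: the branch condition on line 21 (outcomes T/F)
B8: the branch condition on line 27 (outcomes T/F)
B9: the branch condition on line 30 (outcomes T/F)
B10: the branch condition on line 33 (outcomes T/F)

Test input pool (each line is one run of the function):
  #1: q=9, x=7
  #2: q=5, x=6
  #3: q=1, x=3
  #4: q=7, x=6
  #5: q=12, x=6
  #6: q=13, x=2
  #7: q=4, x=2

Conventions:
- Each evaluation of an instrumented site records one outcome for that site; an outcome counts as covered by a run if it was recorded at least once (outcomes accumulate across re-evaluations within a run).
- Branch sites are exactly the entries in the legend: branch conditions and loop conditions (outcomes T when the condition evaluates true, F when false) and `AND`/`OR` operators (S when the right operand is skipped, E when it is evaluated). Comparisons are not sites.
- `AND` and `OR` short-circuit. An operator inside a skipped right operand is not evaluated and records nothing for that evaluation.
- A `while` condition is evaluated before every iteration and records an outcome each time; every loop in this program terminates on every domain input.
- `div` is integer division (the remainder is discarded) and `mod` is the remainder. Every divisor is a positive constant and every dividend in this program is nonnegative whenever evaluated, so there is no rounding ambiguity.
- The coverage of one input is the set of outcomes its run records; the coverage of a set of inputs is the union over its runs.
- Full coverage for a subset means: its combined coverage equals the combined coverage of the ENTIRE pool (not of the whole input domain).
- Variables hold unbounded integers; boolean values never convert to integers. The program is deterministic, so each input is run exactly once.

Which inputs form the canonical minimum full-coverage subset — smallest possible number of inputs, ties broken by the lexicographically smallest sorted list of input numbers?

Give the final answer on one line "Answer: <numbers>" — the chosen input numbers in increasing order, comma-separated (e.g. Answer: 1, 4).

run #1 (q=9, x=7) runs B1->T, B1->T, B1->T, B1->T, B1->T, B1->F, B2->T, B3->F, B5->S, B4->F, B6->F, B8->T; records B1=T, B1=F, B2=T, B3=F, B4=F, B5=S, B6=F, B8=T
run #2 (q=5, x=6) runs B1->T, B1->T, B1->T, B1->T, B1->T, B1->F, B2->T, B3->F, B5->S, B4->F, B6->T, B7->F, B8->F, B9->F, ...; records B1=T, B1=F, B2=T, B3=F, B4=F, B5=S, B6=T, B7=F, B8=F, B9=F, B10=T
run #3 (q=1, x=3) runs B1->T, B1->T, B1->T, B1->T, B1->T, B1->F, B2->F, B5->E, B4->F, B6->T, B7->T, B8->T; records B1=T, B1=F, B2=F, B4=F, B5=E, B6=T, B7=T, B8=T
run #4 (q=7, x=6) runs B1->T, B1->T, B1->T, B1->T, B1->T, B1->F, B2->T, B3->F, B5->S, B4->F, B6->T, B7->F, B8->T; records B1=T, B1=F, B2=T, B3=F, B4=F, B5=S, B6=T, B7=F, B8=T
run #5 (q=12, x=6) runs B1->T, B1->T, B1->T, B1->T, B1->T, B1->F, B2->T, B3->T, B5->S, B4->F, B6->F, B8->T; records B1=T, B1=F, B2=T, B3=T, B4=F, B5=S, B6=F, B8=T
run #6 (q=13, x=2) runs B1->T, B1->T, B1->T, B1->T, B1->F, B2->F, B5->S, B4->F, B6->F, B8->T; records B1=T, B1=F, B2=F, B4=F, B5=S, B6=F, B8=T
run #7 (q=4, x=2) runs B1->T, B1->T, B1->T, B1->T, B1->F, B2->F, B5->S, B4->F, B6->T, B7->F, B8->T; records B1=T, B1=F, B2=F, B4=F, B5=S, B6=T, B7=F, B8=T
together the pool reaches 17 outcomes: B1=T, B1=F, B2=T, B2=F, B3=T, B3=F, B4=F, B5=S, B5=E, B6=T, B6=F, B7=T, B7=F, B8=T, B8=F, B9=F, B10=T
every size-1 subset falls short of the 17 outcomes (best: 11/17)
every size-2 subset falls short of the 17 outcomes (best: 15/17)
size 3: inputs {2, 3, 5} cover all 17 outcomes, and no lexicographically smaller subset of this size does

Answer: 2, 3, 5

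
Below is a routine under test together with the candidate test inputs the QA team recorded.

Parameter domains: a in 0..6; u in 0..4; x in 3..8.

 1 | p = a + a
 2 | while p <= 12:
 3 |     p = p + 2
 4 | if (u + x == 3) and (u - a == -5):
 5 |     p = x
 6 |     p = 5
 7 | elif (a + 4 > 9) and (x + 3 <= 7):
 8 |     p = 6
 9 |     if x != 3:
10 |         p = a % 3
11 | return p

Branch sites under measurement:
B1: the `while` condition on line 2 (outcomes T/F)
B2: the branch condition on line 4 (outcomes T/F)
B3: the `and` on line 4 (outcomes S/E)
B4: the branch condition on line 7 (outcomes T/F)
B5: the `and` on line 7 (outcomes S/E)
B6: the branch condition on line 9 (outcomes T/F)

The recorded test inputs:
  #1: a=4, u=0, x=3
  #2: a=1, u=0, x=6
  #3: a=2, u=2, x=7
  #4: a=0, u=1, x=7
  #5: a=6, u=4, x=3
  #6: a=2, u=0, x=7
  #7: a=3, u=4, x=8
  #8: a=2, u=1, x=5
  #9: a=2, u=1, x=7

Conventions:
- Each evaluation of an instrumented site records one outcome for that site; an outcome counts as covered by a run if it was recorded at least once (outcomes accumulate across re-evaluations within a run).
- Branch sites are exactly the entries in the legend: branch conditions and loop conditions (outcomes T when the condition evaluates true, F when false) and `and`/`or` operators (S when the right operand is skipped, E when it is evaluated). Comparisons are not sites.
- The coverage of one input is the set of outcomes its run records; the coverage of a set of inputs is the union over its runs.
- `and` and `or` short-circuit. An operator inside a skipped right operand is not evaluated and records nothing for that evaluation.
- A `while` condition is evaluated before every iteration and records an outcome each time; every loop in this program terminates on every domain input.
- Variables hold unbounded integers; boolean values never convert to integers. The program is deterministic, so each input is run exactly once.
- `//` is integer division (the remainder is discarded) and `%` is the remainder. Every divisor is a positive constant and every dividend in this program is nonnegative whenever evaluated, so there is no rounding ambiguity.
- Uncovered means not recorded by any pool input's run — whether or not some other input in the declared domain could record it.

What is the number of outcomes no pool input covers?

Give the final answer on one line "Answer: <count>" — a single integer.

#1 (a=4, u=0, x=3) -> B1->T, B1->T, B1->T, B1->F, B3->E, B2->F, B5->S, B4->F; covered: B1=T, B1=F, B2=F, B3=E, B4=F, B5=S
#2 (a=1, u=0, x=6) -> B1->T, B1->T, B1->T, B1->T, B1->T, B1->T, B1->F, B3->S, B2->F, B5->S, B4->F; covered: B1=T, B1=F, B2=F, B3=S, B4=F, B5=S
#3 (a=2, u=2, x=7) -> B1->T, B1->T, B1->T, B1->T, B1->T, B1->F, B3->S, B2->F, B5->S, B4->F; covered: B1=T, B1=F, B2=F, B3=S, B4=F, B5=S
#4 (a=0, u=1, x=7) -> B1->T, B1->T, B1->T, B1->T, B1->T, B1->T, B1->T, B1->F, B3->S, B2->F, B5->S, B4->F; covered: B1=T, B1=F, B2=F, B3=S, B4=F, B5=S
#5 (a=6, u=4, x=3) -> B1->T, B1->F, B3->S, B2->F, B5->E, B4->T, B6->F; covered: B1=T, B1=F, B2=F, B3=S, B4=T, B5=E, B6=F
#6 (a=2, u=0, x=7) -> B1->T, B1->T, B1->T, B1->T, B1->T, B1->F, B3->S, B2->F, B5->S, B4->F; covered: B1=T, B1=F, B2=F, B3=S, B4=F, B5=S
#7 (a=3, u=4, x=8) -> B1->T, B1->T, B1->T, B1->T, B1->F, B3->S, B2->F, B5->S, B4->F; covered: B1=T, B1=F, B2=F, B3=S, B4=F, B5=S
#8 (a=2, u=1, x=5) -> B1->T, B1->T, B1->T, B1->T, B1->T, B1->F, B3->S, B2->F, B5->S, B4->F; covered: B1=T, B1=F, B2=F, B3=S, B4=F, B5=S
#9 (a=2, u=1, x=7) -> B1->T, B1->T, B1->T, B1->T, B1->T, B1->F, B3->S, B2->F, B5->S, B4->F; covered: B1=T, B1=F, B2=F, B3=S, B4=F, B5=S
union over the pool: B1=T, B1=F, B2=F, B3=S, B3=E, B4=T, B4=F, B5=S, B5=E, B6=F
uncovered (2 of 12): B2=T, B6=T

Answer: 2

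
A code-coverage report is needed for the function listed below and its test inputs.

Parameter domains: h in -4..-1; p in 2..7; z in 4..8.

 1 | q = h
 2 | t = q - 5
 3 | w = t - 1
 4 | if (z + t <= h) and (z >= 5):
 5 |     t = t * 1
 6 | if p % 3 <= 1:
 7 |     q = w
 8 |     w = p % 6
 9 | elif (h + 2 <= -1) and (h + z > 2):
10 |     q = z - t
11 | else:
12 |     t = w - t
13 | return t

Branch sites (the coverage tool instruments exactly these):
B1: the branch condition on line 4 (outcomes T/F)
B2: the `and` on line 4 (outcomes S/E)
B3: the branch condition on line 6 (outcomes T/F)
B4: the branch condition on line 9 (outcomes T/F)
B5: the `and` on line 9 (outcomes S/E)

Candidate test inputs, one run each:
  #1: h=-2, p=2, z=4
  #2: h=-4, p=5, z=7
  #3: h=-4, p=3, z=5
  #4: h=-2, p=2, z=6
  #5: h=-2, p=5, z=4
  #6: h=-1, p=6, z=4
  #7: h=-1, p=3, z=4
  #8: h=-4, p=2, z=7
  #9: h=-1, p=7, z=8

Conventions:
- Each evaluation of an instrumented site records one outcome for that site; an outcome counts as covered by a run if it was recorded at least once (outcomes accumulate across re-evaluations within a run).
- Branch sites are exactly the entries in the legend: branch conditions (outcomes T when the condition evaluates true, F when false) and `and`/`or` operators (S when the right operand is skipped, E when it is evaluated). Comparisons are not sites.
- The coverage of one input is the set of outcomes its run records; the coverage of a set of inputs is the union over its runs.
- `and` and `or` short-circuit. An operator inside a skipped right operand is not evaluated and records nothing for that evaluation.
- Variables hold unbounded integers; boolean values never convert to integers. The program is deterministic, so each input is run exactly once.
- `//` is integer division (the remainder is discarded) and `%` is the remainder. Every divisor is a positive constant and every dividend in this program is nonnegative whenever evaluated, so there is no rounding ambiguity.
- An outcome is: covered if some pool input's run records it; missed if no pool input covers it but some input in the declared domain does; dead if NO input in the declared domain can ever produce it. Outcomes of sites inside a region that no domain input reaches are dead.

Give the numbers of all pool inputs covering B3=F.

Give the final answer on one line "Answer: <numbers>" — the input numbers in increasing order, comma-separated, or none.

input #1 (h=-2, p=2, z=4): covers B3=F
input #2 (h=-4, p=5, z=7): covers B3=F
input #3 (h=-4, p=3, z=5): misses B3=F
input #4 (h=-2, p=2, z=6): covers B3=F
input #5 (h=-2, p=5, z=4): covers B3=F
input #6 (h=-1, p=6, z=4): misses B3=F
input #7 (h=-1, p=3, z=4): misses B3=F
input #8 (h=-4, p=2, z=7): covers B3=F
input #9 (h=-1, p=7, z=8): misses B3=F

Answer: 1, 2, 4, 5, 8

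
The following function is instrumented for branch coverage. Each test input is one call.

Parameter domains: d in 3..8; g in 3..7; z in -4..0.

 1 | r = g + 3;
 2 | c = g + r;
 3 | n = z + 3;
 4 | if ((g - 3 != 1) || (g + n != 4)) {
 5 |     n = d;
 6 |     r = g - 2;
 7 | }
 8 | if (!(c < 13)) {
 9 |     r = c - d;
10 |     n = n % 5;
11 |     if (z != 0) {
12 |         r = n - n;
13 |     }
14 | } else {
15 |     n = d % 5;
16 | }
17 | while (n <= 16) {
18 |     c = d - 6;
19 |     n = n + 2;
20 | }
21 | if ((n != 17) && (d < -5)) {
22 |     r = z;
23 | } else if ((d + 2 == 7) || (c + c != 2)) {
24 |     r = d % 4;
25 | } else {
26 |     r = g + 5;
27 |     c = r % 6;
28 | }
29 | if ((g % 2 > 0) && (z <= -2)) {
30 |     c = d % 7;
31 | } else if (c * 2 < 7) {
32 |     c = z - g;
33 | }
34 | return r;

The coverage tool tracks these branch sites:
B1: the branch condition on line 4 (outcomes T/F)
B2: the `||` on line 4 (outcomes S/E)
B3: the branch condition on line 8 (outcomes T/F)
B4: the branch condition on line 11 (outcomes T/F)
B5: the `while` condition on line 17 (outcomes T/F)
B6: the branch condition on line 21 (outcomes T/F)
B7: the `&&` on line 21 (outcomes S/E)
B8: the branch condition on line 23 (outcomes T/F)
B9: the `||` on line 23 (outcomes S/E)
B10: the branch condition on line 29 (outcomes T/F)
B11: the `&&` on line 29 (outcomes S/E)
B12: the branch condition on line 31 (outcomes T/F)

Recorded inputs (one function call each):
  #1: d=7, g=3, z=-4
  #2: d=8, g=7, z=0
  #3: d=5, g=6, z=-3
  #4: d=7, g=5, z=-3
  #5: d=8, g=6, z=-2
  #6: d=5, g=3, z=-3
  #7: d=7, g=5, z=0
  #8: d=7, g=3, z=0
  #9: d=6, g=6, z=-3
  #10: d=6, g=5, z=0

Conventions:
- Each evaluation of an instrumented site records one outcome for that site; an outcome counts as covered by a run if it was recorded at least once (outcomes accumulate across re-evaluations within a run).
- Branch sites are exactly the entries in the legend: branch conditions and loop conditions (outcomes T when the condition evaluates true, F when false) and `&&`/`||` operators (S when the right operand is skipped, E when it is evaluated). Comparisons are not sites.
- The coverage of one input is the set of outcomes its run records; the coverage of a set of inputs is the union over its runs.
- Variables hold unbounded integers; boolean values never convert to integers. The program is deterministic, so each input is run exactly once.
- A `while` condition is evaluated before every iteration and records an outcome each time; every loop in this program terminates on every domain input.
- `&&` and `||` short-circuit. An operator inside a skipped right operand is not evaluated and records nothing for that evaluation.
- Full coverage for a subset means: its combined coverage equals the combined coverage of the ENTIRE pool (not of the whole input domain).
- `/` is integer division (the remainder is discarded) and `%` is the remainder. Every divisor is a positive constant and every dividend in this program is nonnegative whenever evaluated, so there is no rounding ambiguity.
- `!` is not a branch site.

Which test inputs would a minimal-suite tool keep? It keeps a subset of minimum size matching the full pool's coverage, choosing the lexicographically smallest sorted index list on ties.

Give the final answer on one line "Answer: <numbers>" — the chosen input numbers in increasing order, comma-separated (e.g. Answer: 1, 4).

test 1 (d=7, g=3, z=-4) fires B2->S, B1->T, B3->F, B5->T, B5->T, B5->T, B5->T, B5->T, B5->T, B5->T, B5->T, B5->F, B7->E, B6->F, ...; hits B1=T, B2=S, B3=F, B5=T, B5=F, B6=F, B7=E, B8=F, B9=E, B10=T, B11=E
test 2 (d=8, g=7, z=0) fires B2->S, B1->T, B3->T, B4->F, B5->T, B5->T, B5->T, B5->T, B5->T, B5->T, B5->T, B5->F, B7->S, B6->F, ...; hits B1=T, B2=S, B3=T, B4=F, B5=T, B5=F, B6=F, B7=S, B8=T, B9=E, B10=F, B11=E, B12=T
test 3 (d=5, g=6, z=-3) fires B2->S, B1->T, B3->T, B4->T, B5->T, B5->T, B5->T, B5->T, B5->T, B5->T, B5->T, B5->T, B5->T, B5->F, ...; hits B1=T, B2=S, B3=T, B4=T, B5=T, B5=F, B6=F, B7=E, B8=T, B9=S, B10=F, B11=S, B12=T
test 4 (d=7, g=5, z=-3) fires B2->S, B1->T, B3->T, B4->T, B5->T, B5->T, B5->T, B5->T, B5->T, B5->T, B5->T, B5->T, B5->F, B7->E, ...; hits B1=T, B2=S, B3=T, B4=T, B5=T, B5=F, B6=F, B7=E, B8=F, B9=E, B10=T, B11=E
test 5 (d=8, g=6, z=-2) fires B2->S, B1->T, B3->T, B4->T, B5->T, B5->T, B5->T, B5->T, B5->T, B5->T, B5->T, B5->F, B7->S, B6->F, ...; hits B1=T, B2=S, B3=T, B4=T, B5=T, B5=F, B6=F, B7=S, B8=T, B9=E, B10=F, B11=S, B12=T
test 6 (d=5, g=3, z=-3) fires B2->S, B1->T, B3->F, B5->T, B5->T, B5->T, B5->T, B5->T, B5->T, B5->T, B5->T, B5->T, B5->F, B7->E, ...; hits B1=T, B2=S, B3=F, B5=T, B5=F, B6=F, B7=E, B8=T, B9=S, B10=T, B11=E
test 7 (d=7, g=5, z=0) fires B2->S, B1->T, B3->T, B4->F, B5->T, B5->T, B5->T, B5->T, B5->T, B5->T, B5->T, B5->T, B5->F, B7->E, ...; hits B1=T, B2=S, B3=T, B4=F, B5=T, B5=F, B6=F, B7=E, B8=F, B9=E, B10=F, B11=E, B12=F
test 8 (d=7, g=3, z=0) fires B2->S, B1->T, B3->F, B5->T, B5->T, B5->T, B5->T, B5->T, B5->T, B5->T, B5->T, B5->F, B7->E, B6->F, ...; hits B1=T, B2=S, B3=F, B5=T, B5=F, B6=F, B7=E, B8=F, B9=E, B10=F, B11=E, B12=T
test 9 (d=6, g=6, z=-3) fires B2->S, B1->T, B3->T, B4->T, B5->T, B5->T, B5->T, B5->T, B5->T, B5->T, B5->T, B5->T, B5->F, B7->S, ...; hits B1=T, B2=S, B3=T, B4=T, B5=T, B5=F, B6=F, B7=S, B8=T, B9=E, B10=F, B11=S, B12=T
test 10 (d=6, g=5, z=0) fires B2->S, B1->T, B3->T, B4->F, B5->T, B5->T, B5->T, B5->T, B5->T, B5->T, B5->T, B5->T, B5->F, B7->S, ...; hits B1=T, B2=S, B3=T, B4=F, B5=T, B5=F, B6=F, B7=S, B8=T, B9=E, B10=F, B11=E, B12=T
together the pool reaches 21 outcomes: B1=T, B2=S, B3=T, B3=F, B4=T, B4=F, B5=T, B5=F, B6=F, B7=S, B7=E, B8=T, B8=F, B9=S, B9=E, B10=T, B10=F, B11=S, B11=E, B12=T, B12=F
every size-1 subset falls short of the 21 outcomes (best: 13/21)
every size-2 subset falls short of the 21 outcomes (best: 18/21)
size 3: inputs {5, 6, 7} cover all 21 outcomes, and no lexicographically smaller subset of this size does

Answer: 5, 6, 7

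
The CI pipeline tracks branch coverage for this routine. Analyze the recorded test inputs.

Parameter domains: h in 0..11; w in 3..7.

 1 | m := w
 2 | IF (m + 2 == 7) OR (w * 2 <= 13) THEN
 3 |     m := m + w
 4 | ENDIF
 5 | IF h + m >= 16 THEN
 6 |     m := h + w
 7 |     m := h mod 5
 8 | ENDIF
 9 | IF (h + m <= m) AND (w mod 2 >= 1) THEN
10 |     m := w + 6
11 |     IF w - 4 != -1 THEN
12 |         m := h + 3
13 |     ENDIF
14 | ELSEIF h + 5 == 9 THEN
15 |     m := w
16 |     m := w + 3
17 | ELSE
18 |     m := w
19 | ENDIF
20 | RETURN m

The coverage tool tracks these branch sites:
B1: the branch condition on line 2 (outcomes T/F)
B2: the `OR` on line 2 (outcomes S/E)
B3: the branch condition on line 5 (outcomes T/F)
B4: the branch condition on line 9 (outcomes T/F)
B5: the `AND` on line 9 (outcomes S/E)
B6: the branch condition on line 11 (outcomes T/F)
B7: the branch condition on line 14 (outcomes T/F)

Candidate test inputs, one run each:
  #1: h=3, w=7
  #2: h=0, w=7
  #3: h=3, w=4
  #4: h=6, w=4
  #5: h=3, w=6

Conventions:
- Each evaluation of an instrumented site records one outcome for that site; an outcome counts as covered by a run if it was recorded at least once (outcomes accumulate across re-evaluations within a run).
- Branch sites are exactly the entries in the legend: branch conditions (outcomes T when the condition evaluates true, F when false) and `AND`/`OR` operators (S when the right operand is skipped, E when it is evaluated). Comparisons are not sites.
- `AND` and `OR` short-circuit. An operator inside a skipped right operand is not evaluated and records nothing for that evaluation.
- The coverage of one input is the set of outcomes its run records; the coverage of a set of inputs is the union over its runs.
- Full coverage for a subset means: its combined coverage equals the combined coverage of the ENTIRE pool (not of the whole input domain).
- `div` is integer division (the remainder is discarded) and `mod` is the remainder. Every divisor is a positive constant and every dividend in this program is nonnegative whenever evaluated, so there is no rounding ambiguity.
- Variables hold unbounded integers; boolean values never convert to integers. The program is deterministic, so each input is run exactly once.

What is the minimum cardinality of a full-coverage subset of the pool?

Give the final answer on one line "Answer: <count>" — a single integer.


run #1 (h=3, w=7) runs B2->E, B1->F, B3->F, B5->S, B4->F, B7->F; records B1=F, B2=E, B3=F, B4=F, B5=S, B7=F
run #2 (h=0, w=7) runs B2->E, B1->F, B3->F, B5->E, B4->T, B6->T; records B1=F, B2=E, B3=F, B4=T, B5=E, B6=T
run #3 (h=3, w=4) runs B2->E, B1->T, B3->F, B5->S, B4->F, B7->F; records B1=T, B2=E, B3=F, B4=F, B5=S, B7=F
run #4 (h=6, w=4) runs B2->E, B1->T, B3->F, B5->S, B4->F, B7->F; records B1=T, B2=E, B3=F, B4=F, B5=S, B7=F
run #5 (h=3, w=6) runs B2->E, B1->T, B3->F, B5->S, B4->F, B7->F; records B1=T, B2=E, B3=F, B4=F, B5=S, B7=F
together the pool reaches 10 outcomes: B1=T, B1=F, B2=E, B3=F, B4=T, B4=F, B5=S, B5=E, B6=T, B7=F
checked all size-1 subsets: none covers 10 outcomes (max 6/10)
inputs {2, 3} (size 2) cover everything; no size-2 subset with a lexicographically smaller index list covers all 10
Answer: 2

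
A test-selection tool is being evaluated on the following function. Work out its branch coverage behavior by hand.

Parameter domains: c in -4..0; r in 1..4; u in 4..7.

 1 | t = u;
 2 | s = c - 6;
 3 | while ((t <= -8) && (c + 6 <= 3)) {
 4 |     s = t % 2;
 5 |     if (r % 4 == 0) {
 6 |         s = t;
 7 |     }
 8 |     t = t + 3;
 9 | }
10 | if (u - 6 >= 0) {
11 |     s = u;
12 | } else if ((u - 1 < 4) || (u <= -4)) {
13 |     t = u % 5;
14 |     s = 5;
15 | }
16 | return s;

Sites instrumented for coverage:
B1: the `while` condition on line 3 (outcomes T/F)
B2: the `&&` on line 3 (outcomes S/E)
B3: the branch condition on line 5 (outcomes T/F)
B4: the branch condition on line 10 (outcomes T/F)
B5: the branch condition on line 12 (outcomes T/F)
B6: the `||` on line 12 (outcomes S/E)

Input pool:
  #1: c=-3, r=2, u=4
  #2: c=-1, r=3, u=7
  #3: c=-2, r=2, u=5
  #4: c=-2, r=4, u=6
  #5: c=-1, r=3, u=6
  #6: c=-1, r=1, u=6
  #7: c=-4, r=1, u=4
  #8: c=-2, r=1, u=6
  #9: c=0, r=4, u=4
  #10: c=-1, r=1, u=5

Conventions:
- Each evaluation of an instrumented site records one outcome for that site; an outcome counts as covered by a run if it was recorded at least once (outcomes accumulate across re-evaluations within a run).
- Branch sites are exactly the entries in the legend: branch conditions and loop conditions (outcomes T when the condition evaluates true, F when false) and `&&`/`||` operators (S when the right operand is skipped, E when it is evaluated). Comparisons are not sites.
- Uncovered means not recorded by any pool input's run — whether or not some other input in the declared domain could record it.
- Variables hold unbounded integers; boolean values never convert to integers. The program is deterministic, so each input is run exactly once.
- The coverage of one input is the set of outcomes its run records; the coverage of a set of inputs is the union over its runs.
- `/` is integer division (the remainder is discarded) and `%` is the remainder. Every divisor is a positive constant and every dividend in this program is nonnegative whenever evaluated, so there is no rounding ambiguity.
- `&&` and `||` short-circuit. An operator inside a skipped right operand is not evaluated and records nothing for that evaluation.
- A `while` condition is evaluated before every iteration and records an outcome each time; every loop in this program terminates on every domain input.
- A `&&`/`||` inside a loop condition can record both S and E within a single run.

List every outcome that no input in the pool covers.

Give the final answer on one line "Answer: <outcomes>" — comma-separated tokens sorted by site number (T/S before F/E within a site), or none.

test 1 (c=-3, r=2, u=4) fires B2->S, B1->F, B4->F, B6->S, B5->T; hits B1=F, B2=S, B4=F, B5=T, B6=S
test 2 (c=-1, r=3, u=7) fires B2->S, B1->F, B4->T; hits B1=F, B2=S, B4=T
test 3 (c=-2, r=2, u=5) fires B2->S, B1->F, B4->F, B6->E, B5->F; hits B1=F, B2=S, B4=F, B5=F, B6=E
test 4 (c=-2, r=4, u=6) fires B2->S, B1->F, B4->T; hits B1=F, B2=S, B4=T
test 5 (c=-1, r=3, u=6) fires B2->S, B1->F, B4->T; hits B1=F, B2=S, B4=T
test 6 (c=-1, r=1, u=6) fires B2->S, B1->F, B4->T; hits B1=F, B2=S, B4=T
test 7 (c=-4, r=1, u=4) fires B2->S, B1->F, B4->F, B6->S, B5->T; hits B1=F, B2=S, B4=F, B5=T, B6=S
test 8 (c=-2, r=1, u=6) fires B2->S, B1->F, B4->T; hits B1=F, B2=S, B4=T
test 9 (c=0, r=4, u=4) fires B2->S, B1->F, B4->F, B6->S, B5->T; hits B1=F, B2=S, B4=F, B5=T, B6=S
test 10 (c=-1, r=1, u=5) fires B2->S, B1->F, B4->F, B6->E, B5->F; hits B1=F, B2=S, B4=F, B5=F, B6=E
union over the pool: B1=F, B2=S, B4=T, B4=F, B5=T, B5=F, B6=S, B6=E
uncovered (4 of 12): B1=T, B2=E, B3=T, B3=F

Answer: B1=T, B2=E, B3=T, B3=F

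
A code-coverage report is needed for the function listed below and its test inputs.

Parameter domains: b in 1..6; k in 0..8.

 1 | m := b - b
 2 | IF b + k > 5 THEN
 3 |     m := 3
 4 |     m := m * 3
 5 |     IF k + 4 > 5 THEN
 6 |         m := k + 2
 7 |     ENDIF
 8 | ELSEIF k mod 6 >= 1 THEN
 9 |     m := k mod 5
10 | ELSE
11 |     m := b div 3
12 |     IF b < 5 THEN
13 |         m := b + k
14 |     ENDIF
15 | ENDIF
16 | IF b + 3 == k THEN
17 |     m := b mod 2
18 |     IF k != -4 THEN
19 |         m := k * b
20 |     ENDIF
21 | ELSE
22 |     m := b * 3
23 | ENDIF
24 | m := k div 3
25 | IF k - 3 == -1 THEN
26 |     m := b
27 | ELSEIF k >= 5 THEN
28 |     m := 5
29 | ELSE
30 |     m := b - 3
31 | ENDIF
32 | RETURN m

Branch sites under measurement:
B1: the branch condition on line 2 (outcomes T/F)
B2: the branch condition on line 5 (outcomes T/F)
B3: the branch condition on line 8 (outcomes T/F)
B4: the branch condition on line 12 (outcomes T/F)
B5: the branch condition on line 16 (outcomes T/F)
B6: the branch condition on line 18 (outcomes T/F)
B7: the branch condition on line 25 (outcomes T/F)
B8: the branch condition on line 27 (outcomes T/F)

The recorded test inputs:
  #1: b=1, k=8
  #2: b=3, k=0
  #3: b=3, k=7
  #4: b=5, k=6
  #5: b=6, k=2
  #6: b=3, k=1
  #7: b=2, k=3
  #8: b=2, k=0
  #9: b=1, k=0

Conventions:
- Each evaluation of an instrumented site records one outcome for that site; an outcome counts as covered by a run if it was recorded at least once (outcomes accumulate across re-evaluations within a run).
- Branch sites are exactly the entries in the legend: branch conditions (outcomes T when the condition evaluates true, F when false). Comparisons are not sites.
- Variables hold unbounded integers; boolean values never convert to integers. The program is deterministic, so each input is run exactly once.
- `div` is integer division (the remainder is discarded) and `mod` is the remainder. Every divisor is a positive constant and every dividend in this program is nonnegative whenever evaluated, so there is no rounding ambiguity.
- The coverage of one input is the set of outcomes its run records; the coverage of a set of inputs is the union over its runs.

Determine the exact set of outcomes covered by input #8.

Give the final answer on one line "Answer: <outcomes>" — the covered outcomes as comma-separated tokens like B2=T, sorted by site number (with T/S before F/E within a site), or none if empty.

Tracing the run of input #8 (b=2, k=0):
  B1->F, B3->F, B4->T, B5->F, B7->F, B8->F
deduplicating events, the covered set is: B1=F, B3=F, B4=T, B5=F, B7=F, B8=F

Answer: B1=F, B3=F, B4=T, B5=F, B7=F, B8=F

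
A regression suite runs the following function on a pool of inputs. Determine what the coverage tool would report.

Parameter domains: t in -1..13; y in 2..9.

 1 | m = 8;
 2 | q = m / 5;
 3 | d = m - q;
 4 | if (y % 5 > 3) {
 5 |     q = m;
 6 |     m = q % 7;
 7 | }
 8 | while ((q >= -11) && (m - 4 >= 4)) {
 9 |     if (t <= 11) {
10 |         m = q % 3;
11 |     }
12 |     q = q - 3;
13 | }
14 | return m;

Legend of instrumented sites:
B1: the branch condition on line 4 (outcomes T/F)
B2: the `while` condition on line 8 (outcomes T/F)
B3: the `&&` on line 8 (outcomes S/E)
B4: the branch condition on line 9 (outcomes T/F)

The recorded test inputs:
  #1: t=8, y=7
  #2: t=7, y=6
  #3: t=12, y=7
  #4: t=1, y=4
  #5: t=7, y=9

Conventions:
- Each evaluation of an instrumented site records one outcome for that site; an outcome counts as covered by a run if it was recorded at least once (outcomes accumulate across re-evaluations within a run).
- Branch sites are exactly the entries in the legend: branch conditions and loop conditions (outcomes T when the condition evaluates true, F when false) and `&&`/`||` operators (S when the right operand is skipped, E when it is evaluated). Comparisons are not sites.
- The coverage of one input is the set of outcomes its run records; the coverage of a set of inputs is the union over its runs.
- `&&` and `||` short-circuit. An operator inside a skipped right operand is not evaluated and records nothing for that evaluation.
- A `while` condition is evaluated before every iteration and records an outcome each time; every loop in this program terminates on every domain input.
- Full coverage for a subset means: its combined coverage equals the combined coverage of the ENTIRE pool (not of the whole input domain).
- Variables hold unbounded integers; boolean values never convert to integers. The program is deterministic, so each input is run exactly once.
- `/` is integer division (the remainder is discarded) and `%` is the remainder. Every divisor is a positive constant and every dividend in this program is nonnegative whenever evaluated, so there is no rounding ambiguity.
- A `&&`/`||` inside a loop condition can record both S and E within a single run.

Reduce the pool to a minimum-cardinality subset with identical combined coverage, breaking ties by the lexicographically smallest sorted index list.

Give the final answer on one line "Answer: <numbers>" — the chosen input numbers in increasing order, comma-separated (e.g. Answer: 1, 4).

#1 (t=8, y=7) -> B1->F, B3->E, B2->T, B4->T, B3->E, B2->F; covered: B1=F, B2=T, B2=F, B3=E, B4=T
#2 (t=7, y=6) -> B1->F, B3->E, B2->T, B4->T, B3->E, B2->F; covered: B1=F, B2=T, B2=F, B3=E, B4=T
#3 (t=12, y=7) -> B1->F, B3->E, B2->T, B4->F, B3->E, B2->T, B4->F, B3->E, B2->T, B4->F, B3->E, B2->T, B4->F, B3->E, ...; covered: B1=F, B2=T, B2=F, B3=S, B3=E, B4=F
#4 (t=1, y=4) -> B1->T, B3->E, B2->F; covered: B1=T, B2=F, B3=E
#5 (t=7, y=9) -> B1->T, B3->E, B2->F; covered: B1=T, B2=F, B3=E
together the pool reaches 8 outcomes: B1=T, B1=F, B2=T, B2=F, B3=S, B3=E, B4=T, B4=F
size 1 is not enough: best union over all size-1 subsets is 6/8
size 2 is not enough: best union over all size-2 subsets is 7/8
at size 3, {1, 3, 4} reaches all 8 outcomes; every lexicographically earlier size-3 subset fails

Answer: 1, 3, 4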